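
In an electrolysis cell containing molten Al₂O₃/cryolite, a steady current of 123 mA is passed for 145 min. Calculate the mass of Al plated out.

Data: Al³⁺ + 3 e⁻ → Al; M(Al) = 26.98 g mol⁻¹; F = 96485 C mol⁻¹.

0.0997 g

Q = I·t = 0.1230 A × 8700.0 s = 1070 C.
n(e⁻) = Q/F = 1070 / 96485 = 0.01109 mol.
Al³⁺ + 3 e⁻ → Al, so n(Al) = n(e⁻)/3 = 0.003697 mol.
m = n·M = 0.003697 × 26.98 = 0.0997 g.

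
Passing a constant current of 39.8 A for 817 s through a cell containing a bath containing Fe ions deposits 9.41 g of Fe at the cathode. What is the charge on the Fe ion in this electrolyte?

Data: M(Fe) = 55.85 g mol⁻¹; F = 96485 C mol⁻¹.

+2

Q = I·t = 39.80 A × 817.00 s = 32520 C, so n(e⁻) = 32520/96485 = 0.3370 mol.
n(Fe) deposited = 9.41 / 55.85 = 0.1685 mol.
Electrons per atom = n(e⁻)/n(Fe) = 0.3370 / 0.1685 = 2.00 ≈ 2, so the ion is Fe²⁺.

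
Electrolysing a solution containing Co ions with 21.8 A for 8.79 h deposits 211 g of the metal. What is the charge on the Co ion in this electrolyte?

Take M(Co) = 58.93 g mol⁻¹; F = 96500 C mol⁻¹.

+2

Q = I·t = 21.80 A × 31644 s = 689800 C, so n(e⁻) = 689800/96500 = 7.149 mol.
n(Co) deposited = 211 / 58.93 = 3.581 mol.
Electrons per atom = n(e⁻)/n(Co) = 7.149 / 3.581 = 2.00 ≈ 2, so the ion is Co²⁺.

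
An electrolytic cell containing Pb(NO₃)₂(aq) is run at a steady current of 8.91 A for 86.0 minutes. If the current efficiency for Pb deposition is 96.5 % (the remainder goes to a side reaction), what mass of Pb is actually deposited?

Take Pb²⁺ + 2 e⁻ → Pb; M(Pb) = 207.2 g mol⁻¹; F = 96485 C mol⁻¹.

47.6 g

Q = I·t = 8.910 × 5160.0 = 45980 C.
n(e⁻) = 45980/96485 = 0.4765 mol; theoretically n(Pb) = 0.4765/2 = 0.2383 mol, m_theo = 49.37 g.
At 96.5 % efficiency, m_actual = 0.965 × 49.37 = 47.6 g.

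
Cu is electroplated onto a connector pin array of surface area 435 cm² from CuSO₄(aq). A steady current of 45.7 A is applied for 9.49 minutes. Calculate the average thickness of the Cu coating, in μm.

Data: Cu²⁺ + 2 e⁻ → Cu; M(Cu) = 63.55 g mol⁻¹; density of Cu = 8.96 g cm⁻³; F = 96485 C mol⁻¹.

Q = I·t = 45.70 × 569.40 = 26020 C; n(e⁻) = 0.2697 mol.
n(Cu) = n(e⁻)/2 = 0.1348 mol, so m = 0.1348 × 63.55 = 8.570 g.
Volume = m/ρ = 8.570 / 8.96 = 0.9564 cm³.
Thickness = V/A = 0.9564 / 435 = 0.00220 cm = 22.0 μm.

22.0 μm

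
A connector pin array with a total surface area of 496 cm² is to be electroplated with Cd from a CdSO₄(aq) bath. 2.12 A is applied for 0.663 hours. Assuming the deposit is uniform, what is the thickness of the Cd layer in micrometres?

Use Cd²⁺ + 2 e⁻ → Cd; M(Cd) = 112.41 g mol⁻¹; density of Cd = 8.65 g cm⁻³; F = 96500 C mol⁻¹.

6.87 μm

Q = I·t = 2.120 × 2386.8 = 5060 C; n(e⁻) = 0.05244 mol.
n(Cd) = n(e⁻)/2 = 0.02622 mol, so m = 0.02622 × 112.41 = 2.947 g.
Volume = m/ρ = 2.947 / 8.65 = 0.3407 cm³.
Thickness = V/A = 0.3407 / 496 = 6.87 × 10⁻⁴ cm = 6.87 μm.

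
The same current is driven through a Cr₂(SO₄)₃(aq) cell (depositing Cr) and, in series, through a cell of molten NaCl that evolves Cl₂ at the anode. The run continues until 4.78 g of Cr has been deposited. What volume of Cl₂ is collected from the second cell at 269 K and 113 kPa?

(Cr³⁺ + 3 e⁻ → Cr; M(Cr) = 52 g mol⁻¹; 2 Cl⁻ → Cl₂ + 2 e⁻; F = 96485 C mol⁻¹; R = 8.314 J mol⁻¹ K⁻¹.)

2.73 L

n(Cr) = 4.78 / 52 = 0.09192 mol, so n(e⁻) = 3 × 0.09192 = 0.2758 mol.
The cells are in series, so the same 0.2758 mol of electrons passes through the second cell.
2 Cl⁻ → Cl₂ + 2 e⁻ — 2 mol e⁻ per mol Cl₂, so n(Cl₂) = 0.2758/2 = 0.1379 mol.
V = nRT/P = (0.1379 × 8.314 × 269) / (113 × 10³) = 0.00273 m³ = 2.73 L.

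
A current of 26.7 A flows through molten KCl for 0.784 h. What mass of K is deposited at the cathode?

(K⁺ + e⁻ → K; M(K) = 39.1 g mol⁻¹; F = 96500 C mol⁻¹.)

Q = I·t = 26.70 A × 2822.4 s = 75360 C.
n(e⁻) = Q/F = 75360 / 96500 = 0.7809 mol.
K⁺ + e⁻ → K, so n(K) = n(e⁻)/1 = 0.7809 mol.
m = n·M = 0.7809 × 39.1 = 30.5 g.

30.5 g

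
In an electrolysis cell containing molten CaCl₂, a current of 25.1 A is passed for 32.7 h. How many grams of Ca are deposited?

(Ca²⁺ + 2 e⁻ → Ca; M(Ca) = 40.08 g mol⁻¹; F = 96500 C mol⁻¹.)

614 g

Q = I·t = 25.10 A × 117720 s = 2955000 C.
n(e⁻) = Q/F = 2955000 / 96500 = 30.62 mol.
Ca²⁺ + 2 e⁻ → Ca, so n(Ca) = n(e⁻)/2 = 15.31 mol.
m = n·M = 15.31 × 40.08 = 614 g.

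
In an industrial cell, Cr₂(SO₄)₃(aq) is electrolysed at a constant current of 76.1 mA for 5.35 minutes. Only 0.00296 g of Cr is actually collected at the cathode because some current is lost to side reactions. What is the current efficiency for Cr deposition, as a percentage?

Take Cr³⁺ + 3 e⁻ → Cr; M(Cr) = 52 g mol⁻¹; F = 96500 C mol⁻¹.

Q = I·t = 0.07610 × 321.00 = 24.43 C; n(e⁻) = 24.43/96500 = 0.0002531 mol.
Theoretical n(Cr) = n(e⁻)/3 = 0.00008438 mol, i.e. m_theo = 0.00008438 × 52 = 0.004388 g.
Efficiency = m_actual / m_theo = 0.00296 / 0.004388 = 67.5 %.

67.5 %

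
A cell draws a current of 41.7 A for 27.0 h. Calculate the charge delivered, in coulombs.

4.05 × 10⁶ C

Q = I·t = 41.70 A × 97200 s = 4.05 × 10⁶ C.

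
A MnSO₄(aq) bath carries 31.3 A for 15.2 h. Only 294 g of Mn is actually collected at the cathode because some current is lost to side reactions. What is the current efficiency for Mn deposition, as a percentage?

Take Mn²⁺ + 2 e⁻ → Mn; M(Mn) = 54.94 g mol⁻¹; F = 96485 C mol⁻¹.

60.3 %

Q = I·t = 31.30 × 54720 = 1713000 C; n(e⁻) = 1713000/96485 = 17.75 mol.
Theoretical n(Mn) = n(e⁻)/2 = 8.876 mol, i.e. m_theo = 8.876 × 54.94 = 487.6 g.
Efficiency = m_actual / m_theo = 294 / 487.6 = 60.3 %.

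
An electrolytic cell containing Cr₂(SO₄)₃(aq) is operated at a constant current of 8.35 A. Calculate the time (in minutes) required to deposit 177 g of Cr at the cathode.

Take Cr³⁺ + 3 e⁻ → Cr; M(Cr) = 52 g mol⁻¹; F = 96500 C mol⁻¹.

n(Cr) = m/M = 177 / 52 = 3.404 mol.
Each Cr atom requires 3 electrons, so n(e⁻) = 3 × 3.404 = 10.21 mol.
Q = n(e⁻)·F = 10.21 × 96500 = 985400 C.
t = Q/I = 985400 / 8.350 A = 118000 s = 1970 min.

1970 min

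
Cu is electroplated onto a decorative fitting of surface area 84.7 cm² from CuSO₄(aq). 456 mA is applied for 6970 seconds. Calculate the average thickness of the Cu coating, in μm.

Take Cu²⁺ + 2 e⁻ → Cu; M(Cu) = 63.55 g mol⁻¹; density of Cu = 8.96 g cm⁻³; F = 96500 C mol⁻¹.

13.8 μm

Q = I·t = 0.4560 × 6970.0 = 3178 C; n(e⁻) = 0.03294 mol.
n(Cu) = n(e⁻)/2 = 0.01647 mol, so m = 0.01647 × 63.55 = 1.047 g.
Volume = m/ρ = 1.047 / 8.96 = 0.1168 cm³.
Thickness = V/A = 0.1168 / 84.7 = 0.00138 cm = 13.8 μm.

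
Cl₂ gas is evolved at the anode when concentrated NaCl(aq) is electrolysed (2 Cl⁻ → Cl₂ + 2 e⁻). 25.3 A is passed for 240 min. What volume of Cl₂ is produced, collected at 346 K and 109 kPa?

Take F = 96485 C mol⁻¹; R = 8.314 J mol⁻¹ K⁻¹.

49.8 L

Q = I·t = 25.30 A × 14400 s = 364300 C.
n(e⁻) = Q/F = 364300 / 96485 = 3.776 mol.
2 electrons are transferred per Cl₂ molecule, so n(Cl₂) = 3.776 / 2 = 1.888 mol.
V = nRT/P = (1.888 × 8.314 × 346) / (109 × 10³ Pa) = 0.0498 m³ = 49.8 L.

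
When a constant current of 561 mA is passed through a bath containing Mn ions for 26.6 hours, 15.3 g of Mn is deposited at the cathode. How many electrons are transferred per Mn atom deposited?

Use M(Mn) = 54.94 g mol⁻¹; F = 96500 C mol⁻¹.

2

Q = I·t = 0.5610 A × 95760 s = 53720 C, so n(e⁻) = 53720/96500 = 0.5567 mol.
n(Mn) deposited = 15.3 / 54.94 = 0.2785 mol.
Electrons per atom = n(e⁻)/n(Mn) = 0.5567 / 0.2785 = 2.00 ≈ 2, so the ion is Mn²⁺.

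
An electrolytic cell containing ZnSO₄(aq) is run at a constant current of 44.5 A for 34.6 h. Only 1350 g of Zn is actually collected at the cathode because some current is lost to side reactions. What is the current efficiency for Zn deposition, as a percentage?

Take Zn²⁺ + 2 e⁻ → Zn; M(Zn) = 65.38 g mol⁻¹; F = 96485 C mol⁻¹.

Q = I·t = 44.50 × 124560 = 5543000 C; n(e⁻) = 5543000/96485 = 57.45 mol.
Theoretical n(Zn) = n(e⁻)/2 = 28.72 mol, i.e. m_theo = 28.72 × 65.38 = 1878 g.
Efficiency = m_actual / m_theo = 1350 / 1878 = 71.9 %.

71.9 %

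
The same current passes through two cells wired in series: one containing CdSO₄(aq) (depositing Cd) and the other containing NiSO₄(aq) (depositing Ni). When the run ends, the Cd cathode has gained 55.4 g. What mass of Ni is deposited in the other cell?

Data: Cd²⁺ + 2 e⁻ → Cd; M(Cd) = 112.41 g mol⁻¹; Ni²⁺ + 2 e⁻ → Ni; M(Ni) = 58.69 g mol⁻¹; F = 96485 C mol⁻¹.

n(Cd) = 55.4 / 112.41 = 0.4928 mol.
Since Cd²⁺ + 2 e⁻ → Cd, n(e⁻) passed = 2 × 0.4928 = 0.9857 mol.
Cells in series carry the same charge, so the same 0.9857 mol of electrons passes through cell 2.
Ni²⁺ + 2 e⁻ → Ni, so n(Ni) = 0.9857 / 2 = 0.4928 mol.
m(Ni) = 0.4928 × 58.69 = 28.9 g.

28.9 g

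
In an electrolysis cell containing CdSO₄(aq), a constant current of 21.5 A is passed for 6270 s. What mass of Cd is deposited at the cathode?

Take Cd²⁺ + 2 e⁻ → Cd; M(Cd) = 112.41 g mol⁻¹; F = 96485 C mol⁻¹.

Q = I·t = 21.50 A × 6270.0 s = 134800 C.
n(e⁻) = Q/F = 134800 / 96485 = 1.397 mol.
Cd²⁺ + 2 e⁻ → Cd, so n(Cd) = n(e⁻)/2 = 0.6986 mol.
m = n·M = 0.6986 × 112.41 = 78.5 g.

78.5 g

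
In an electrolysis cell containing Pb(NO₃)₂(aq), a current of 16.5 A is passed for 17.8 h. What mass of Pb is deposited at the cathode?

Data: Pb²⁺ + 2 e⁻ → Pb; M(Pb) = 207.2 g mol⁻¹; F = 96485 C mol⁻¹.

Q = I·t = 16.50 A × 64080 s = 1057000 C.
n(e⁻) = Q/F = 1057000 / 96485 = 10.96 mol.
Pb²⁺ + 2 e⁻ → Pb, so n(Pb) = n(e⁻)/2 = 5.479 mol.
m = n·M = 5.479 × 207.2 = 1140 g.

1140 g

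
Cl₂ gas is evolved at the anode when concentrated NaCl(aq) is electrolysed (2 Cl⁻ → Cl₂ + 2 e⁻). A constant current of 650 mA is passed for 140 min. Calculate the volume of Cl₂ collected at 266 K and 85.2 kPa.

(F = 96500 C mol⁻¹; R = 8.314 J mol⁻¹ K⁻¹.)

Q = I·t = 0.6500 A × 8400.0 s = 5460 C.
n(e⁻) = Q/F = 5460 / 96500 = 0.05658 mol.
2 electrons are transferred per Cl₂ molecule, so n(Cl₂) = 0.05658 / 2 = 0.02829 mol.
V = nRT/P = (0.02829 × 8.314 × 266) / (85.2 × 10³ Pa) = 7.34 × 10⁻⁴ m³ = 0.734 L.

0.734 L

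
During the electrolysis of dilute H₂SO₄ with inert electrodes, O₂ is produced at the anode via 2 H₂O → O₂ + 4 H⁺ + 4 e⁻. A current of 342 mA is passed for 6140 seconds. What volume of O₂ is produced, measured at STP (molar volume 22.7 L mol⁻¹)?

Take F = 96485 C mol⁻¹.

Q = I·t = 0.3420 A × 6140.0 s = 2100 C.
n(e⁻) = Q/F = 2100 / 96485 = 0.02176 mol.
4 electrons are transferred per O₂ molecule, so n(O₂) = 0.02176 / 4 = 0.005441 mol.
V = n × V_m = 0.005441 × 22.7 = 0.124 L.

0.124 L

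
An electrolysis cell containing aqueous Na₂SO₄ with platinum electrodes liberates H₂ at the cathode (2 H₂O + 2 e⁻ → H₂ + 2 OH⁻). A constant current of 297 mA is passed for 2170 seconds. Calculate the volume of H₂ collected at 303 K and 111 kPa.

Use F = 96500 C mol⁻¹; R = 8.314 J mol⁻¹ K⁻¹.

0.0758 L

Q = I·t = 0.2970 A × 2170.0 s = 644.5 C.
n(e⁻) = Q/F = 644.5 / 96500 = 0.006679 mol.
2 electrons are transferred per H₂ molecule, so n(H₂) = 0.006679 / 2 = 0.003339 mol.
V = nRT/P = (0.003339 × 8.314 × 303) / (111 × 10³ Pa) = 7.58 × 10⁻⁵ m³ = 0.0758 L.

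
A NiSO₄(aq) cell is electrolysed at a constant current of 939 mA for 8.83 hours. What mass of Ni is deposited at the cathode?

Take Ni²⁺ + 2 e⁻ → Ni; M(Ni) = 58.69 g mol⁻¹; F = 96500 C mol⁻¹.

Q = I·t = 0.9390 A × 31788 s = 29850 C.
n(e⁻) = Q/F = 29850 / 96500 = 0.3093 mol.
Ni²⁺ + 2 e⁻ → Ni, so n(Ni) = n(e⁻)/2 = 0.1547 mol.
m = n·M = 0.1547 × 58.69 = 9.08 g.

9.08 g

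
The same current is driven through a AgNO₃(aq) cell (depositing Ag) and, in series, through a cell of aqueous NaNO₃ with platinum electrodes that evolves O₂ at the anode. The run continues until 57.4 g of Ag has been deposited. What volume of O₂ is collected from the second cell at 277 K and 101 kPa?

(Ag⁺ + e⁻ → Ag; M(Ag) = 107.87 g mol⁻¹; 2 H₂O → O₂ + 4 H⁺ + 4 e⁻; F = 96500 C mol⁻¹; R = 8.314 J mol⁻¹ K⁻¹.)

3.03 L

n(Ag) = 57.4 / 107.87 = 0.5321 mol, so n(e⁻) = 1 × 0.5321 = 0.5321 mol.
The cells are in series, so the same 0.5321 mol of electrons passes through the second cell.
2 H₂O → O₂ + 4 H⁺ + 4 e⁻ — 4 mol e⁻ per mol O₂, so n(O₂) = 0.5321/4 = 0.1330 mol.
V = nRT/P = (0.1330 × 8.314 × 277) / (101 × 10³) = 0.00303 m³ = 3.03 L.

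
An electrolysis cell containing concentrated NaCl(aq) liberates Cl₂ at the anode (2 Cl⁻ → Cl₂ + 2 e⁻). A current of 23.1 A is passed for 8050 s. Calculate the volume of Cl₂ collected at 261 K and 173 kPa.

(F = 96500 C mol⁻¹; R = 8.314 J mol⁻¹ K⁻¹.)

12.1 L

Q = I·t = 23.10 A × 8050.0 s = 186000 C.
n(e⁻) = Q/F = 186000 / 96500 = 1.927 mol.
2 electrons are transferred per Cl₂ molecule, so n(Cl₂) = 1.927 / 2 = 0.9635 mol.
V = nRT/P = (0.9635 × 8.314 × 261) / (173 × 10³ Pa) = 0.0121 m³ = 12.1 L.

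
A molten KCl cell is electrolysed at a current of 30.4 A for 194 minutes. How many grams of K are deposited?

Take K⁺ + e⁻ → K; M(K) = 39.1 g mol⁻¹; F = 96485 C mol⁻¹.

Q = I·t = 30.40 A × 11640 s = 353900 C.
n(e⁻) = Q/F = 353900 / 96485 = 3.667 mol.
K⁺ + e⁻ → K, so n(K) = n(e⁻)/1 = 3.667 mol.
m = n·M = 3.667 × 39.1 = 143 g.

143 g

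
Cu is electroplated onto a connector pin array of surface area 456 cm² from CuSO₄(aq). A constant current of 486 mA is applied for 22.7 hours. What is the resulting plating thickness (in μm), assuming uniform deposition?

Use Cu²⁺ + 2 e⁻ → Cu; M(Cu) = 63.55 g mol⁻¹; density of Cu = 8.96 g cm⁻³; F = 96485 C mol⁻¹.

Q = I·t = 0.4860 × 81720 = 39720 C; n(e⁻) = 0.4116 mol.
n(Cu) = n(e⁻)/2 = 0.2058 mol, so m = 0.2058 × 63.55 = 13.08 g.
Volume = m/ρ = 13.08 / 8.96 = 1.460 cm³.
Thickness = V/A = 1.460 / 456 = 0.00320 cm = 32.0 μm.

32.0 μm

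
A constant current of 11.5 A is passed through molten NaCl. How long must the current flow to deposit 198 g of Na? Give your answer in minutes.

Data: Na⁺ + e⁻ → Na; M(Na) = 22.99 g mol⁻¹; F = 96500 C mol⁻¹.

n(Na) = m/M = 198 / 22.99 = 8.612 mol.
Each Na atom requires 1 electron, so n(e⁻) = 1 × 8.612 = 8.612 mol.
Q = n(e⁻)·F = 8.612 × 96500 = 831100 C.
t = Q/I = 831100 / 11.50 A = 72270 s = 1200 min.

1200 min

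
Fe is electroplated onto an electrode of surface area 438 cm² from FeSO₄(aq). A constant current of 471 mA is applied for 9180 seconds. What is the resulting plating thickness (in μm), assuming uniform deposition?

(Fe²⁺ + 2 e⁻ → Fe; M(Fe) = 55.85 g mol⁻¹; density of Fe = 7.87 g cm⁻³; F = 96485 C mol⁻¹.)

Q = I·t = 0.4710 × 9180.0 = 4324 C; n(e⁻) = 0.04481 mol.
n(Fe) = n(e⁻)/2 = 0.02241 mol, so m = 0.02241 × 55.85 = 1.251 g.
Volume = m/ρ = 1.251 / 7.87 = 0.1590 cm³.
Thickness = V/A = 0.1590 / 438 = 3.63 × 10⁻⁴ cm = 3.63 μm.

3.63 μm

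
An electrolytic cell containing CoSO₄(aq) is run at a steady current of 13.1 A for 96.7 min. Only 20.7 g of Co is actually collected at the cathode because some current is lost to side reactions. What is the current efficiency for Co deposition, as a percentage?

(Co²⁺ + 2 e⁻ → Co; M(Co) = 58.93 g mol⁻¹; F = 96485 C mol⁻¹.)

Q = I·t = 13.10 × 5802.0 = 76010 C; n(e⁻) = 76010/96485 = 0.7878 mol.
Theoretical n(Co) = n(e⁻)/2 = 0.3939 mol, i.e. m_theo = 0.3939 × 58.93 = 23.21 g.
Efficiency = m_actual / m_theo = 20.7 / 23.21 = 89.2 %.

89.2 %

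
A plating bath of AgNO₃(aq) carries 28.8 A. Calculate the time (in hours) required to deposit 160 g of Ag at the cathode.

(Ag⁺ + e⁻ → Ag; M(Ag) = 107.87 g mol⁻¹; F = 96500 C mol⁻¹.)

1.38 h

n(Ag) = m/M = 160 / 107.87 = 1.483 mol.
Each Ag atom requires 1 electron, so n(e⁻) = 1 × 1.483 = 1.483 mol.
Q = n(e⁻)·F = 1.483 × 96500 = 143100 C.
t = Q/I = 143100 / 28.80 A = 4970 s = 1.38 h.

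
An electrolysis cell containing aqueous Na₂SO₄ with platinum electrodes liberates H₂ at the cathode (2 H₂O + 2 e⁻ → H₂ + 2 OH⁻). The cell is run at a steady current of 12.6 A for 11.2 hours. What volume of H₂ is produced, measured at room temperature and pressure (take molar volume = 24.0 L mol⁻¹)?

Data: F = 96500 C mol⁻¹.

Q = I·t = 12.60 A × 40320 s = 508000 C.
n(e⁻) = Q/F = 508000 / 96500 = 5.265 mol.
2 electrons are transferred per H₂ molecule, so n(H₂) = 5.265 / 2 = 2.632 mol.
V = n × V_m = 2.632 × 24.0 = 63.2 L.

63.2 L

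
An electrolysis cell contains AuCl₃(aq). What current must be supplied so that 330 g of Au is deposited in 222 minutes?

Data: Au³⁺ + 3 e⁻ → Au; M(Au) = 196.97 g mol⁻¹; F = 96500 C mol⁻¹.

36.4 A

n(Au) = 330 / 196.97 = 1.675 mol.
n(e⁻) = 3 × 1.675 = 5.026 mol.
Q = n(e⁻)·F = 5.026 × 96500 = 485000 C.
I = Q/t = 485000 / 13320 s = 36.4 A.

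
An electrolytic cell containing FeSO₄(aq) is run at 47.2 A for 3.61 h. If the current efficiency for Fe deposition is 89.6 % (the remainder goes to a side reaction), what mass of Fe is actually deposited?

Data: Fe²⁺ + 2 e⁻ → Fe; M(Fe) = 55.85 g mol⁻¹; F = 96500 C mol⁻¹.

159 g

Q = I·t = 47.20 × 12996 = 613400 C.
n(e⁻) = 613400/96500 = 6.357 mol; theoretically n(Fe) = 6.357/2 = 3.178 mol, m_theo = 177.5 g.
At 89.6 % efficiency, m_actual = 0.896 × 177.5 = 159 g.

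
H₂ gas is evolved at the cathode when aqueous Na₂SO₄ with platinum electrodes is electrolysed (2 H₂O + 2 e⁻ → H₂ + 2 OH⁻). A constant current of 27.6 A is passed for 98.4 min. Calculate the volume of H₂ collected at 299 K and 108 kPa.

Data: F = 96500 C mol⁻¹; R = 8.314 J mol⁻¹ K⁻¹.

Q = I·t = 27.60 A × 5904.0 s = 163000 C.
n(e⁻) = Q/F = 163000 / 96500 = 1.689 mol.
2 electrons are transferred per H₂ molecule, so n(H₂) = 1.689 / 2 = 0.8443 mol.
V = nRT/P = (0.8443 × 8.314 × 299) / (108 × 10³ Pa) = 0.0194 m³ = 19.4 L.

19.4 L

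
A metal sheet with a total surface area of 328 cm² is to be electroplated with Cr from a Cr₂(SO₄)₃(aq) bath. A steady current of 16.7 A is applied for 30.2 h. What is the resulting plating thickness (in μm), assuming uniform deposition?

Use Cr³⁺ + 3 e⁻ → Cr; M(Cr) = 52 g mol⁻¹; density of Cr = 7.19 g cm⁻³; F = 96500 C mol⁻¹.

Q = I·t = 16.70 × 108720 = 1816000 C; n(e⁻) = 18.81 mol.
n(Cr) = n(e⁻)/3 = 6.272 mol, so m = 6.272 × 52 = 326.1 g.
Volume = m/ρ = 326.1 / 7.19 = 45.36 cm³.
Thickness = V/A = 45.36 / 328 = 0.138 cm = 1380 μm.

1380 μm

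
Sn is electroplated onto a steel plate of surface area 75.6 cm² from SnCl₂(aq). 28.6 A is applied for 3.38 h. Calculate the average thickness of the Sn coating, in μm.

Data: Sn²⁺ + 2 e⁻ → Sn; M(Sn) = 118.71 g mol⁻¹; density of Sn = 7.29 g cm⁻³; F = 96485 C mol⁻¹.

3880 μm

Q = I·t = 28.60 × 12168 = 348000 C; n(e⁻) = 3.607 mol.
n(Sn) = n(e⁻)/2 = 1.803 mol, so m = 1.803 × 118.71 = 214.1 g.
Volume = m/ρ = 214.1 / 7.29 = 29.37 cm³.
Thickness = V/A = 29.37 / 75.6 = 0.388 cm = 3880 μm.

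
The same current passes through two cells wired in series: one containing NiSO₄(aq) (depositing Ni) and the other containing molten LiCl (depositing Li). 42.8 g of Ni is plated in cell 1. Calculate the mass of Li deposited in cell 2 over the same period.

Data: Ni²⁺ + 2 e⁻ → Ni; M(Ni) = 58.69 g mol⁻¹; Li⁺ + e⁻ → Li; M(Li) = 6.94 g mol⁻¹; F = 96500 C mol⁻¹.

10.1 g

n(Ni) = 42.8 / 58.69 = 0.7293 mol.
Since Ni²⁺ + 2 e⁻ → Ni, n(e⁻) passed = 2 × 0.7293 = 1.459 mol.
Cells in series carry the same charge, so the same 1.459 mol of electrons passes through cell 2.
Li⁺ + e⁻ → Li, so n(Li) = 1.459 / 1 = 1.459 mol.
m(Li) = 1.459 × 6.94 = 10.1 g.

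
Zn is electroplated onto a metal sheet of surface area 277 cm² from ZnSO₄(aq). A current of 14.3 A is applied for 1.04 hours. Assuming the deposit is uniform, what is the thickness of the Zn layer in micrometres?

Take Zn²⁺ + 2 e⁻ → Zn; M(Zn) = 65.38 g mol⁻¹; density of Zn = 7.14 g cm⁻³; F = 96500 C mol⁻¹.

91.7 μm

Q = I·t = 14.30 × 3744.0 = 53540 C; n(e⁻) = 0.5548 mol.
n(Zn) = n(e⁻)/2 = 0.2774 mol, so m = 0.2774 × 65.38 = 18.14 g.
Volume = m/ρ = 18.14 / 7.14 = 2.540 cm³.
Thickness = V/A = 2.540 / 277 = 0.00917 cm = 91.7 μm.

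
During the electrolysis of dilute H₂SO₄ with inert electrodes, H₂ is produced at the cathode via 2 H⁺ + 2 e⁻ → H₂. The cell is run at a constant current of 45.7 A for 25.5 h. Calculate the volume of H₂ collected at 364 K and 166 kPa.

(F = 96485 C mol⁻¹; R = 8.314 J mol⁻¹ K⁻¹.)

396 L

Q = I·t = 45.70 A × 91800 s = 4195000 C.
n(e⁻) = Q/F = 4195000 / 96485 = 43.48 mol.
2 electrons are transferred per H₂ molecule, so n(H₂) = 43.48 / 2 = 21.74 mol.
V = nRT/P = (21.74 × 8.314 × 364) / (166 × 10³ Pa) = 0.396 m³ = 396 L.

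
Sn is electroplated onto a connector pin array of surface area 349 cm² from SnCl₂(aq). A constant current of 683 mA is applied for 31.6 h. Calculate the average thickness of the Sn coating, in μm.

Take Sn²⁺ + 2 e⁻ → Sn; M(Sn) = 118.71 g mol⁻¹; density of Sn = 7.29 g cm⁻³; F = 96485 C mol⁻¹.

188 μm

Q = I·t = 0.6830 × 113760 = 77700 C; n(e⁻) = 0.8053 mol.
n(Sn) = n(e⁻)/2 = 0.4026 mol, so m = 0.4026 × 118.71 = 47.80 g.
Volume = m/ρ = 47.80 / 7.29 = 6.557 cm³.
Thickness = V/A = 6.557 / 349 = 0.0188 cm = 188 μm.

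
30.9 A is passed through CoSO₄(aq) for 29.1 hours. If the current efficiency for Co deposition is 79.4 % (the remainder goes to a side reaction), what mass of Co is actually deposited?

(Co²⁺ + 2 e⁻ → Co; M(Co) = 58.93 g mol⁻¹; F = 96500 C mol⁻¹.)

Q = I·t = 30.90 × 104760 = 3237000 C.
n(e⁻) = 3237000/96500 = 33.54 mol; theoretically n(Co) = 33.54/2 = 16.77 mol, m_theo = 988.4 g.
At 79.4 % efficiency, m_actual = 0.794 × 988.4 = 785 g.

785 g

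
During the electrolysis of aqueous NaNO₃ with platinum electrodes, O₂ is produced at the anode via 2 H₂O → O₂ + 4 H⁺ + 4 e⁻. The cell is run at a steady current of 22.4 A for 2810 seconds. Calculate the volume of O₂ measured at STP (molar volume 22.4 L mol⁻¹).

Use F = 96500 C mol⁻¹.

Q = I·t = 22.40 A × 2810.0 s = 62940 C.
n(e⁻) = Q/F = 62940 / 96500 = 0.6523 mol.
4 electrons are transferred per O₂ molecule, so n(O₂) = 0.6523 / 4 = 0.1631 mol.
V = n × V_m = 0.1631 × 22.4 = 3.65 L.

3.65 L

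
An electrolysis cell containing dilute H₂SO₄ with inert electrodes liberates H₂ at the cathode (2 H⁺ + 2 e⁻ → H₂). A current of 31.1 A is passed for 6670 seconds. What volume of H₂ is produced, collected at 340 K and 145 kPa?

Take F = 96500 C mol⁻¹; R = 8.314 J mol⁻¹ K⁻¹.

Q = I·t = 31.10 A × 6670.0 s = 207400 C.
n(e⁻) = Q/F = 207400 / 96500 = 2.150 mol.
2 electrons are transferred per H₂ molecule, so n(H₂) = 2.150 / 2 = 1.075 mol.
V = nRT/P = (1.075 × 8.314 × 340) / (145 × 10³ Pa) = 0.0210 m³ = 21.0 L.

21.0 L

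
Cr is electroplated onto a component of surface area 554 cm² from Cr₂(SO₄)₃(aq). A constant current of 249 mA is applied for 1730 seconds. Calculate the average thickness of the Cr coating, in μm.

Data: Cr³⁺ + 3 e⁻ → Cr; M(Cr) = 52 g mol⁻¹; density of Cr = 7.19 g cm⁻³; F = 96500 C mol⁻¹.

0.194 μm

Q = I·t = 0.2490 × 1730.0 = 430.8 C; n(e⁻) = 0.004464 mol.
n(Cr) = n(e⁻)/3 = 0.001488 mol, so m = 0.001488 × 52 = 0.07737 g.
Volume = m/ρ = 0.07737 / 7.19 = 0.01076 cm³.
Thickness = V/A = 0.01076 / 554 = 1.94 × 10⁻⁵ cm = 0.194 μm.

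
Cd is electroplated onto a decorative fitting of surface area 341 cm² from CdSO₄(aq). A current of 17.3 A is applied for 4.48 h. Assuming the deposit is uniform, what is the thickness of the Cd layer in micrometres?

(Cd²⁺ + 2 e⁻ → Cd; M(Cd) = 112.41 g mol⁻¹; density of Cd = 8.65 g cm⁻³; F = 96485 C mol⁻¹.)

551 μm

Q = I·t = 17.30 × 16128 = 279000 C; n(e⁻) = 2.892 mol.
n(Cd) = n(e⁻)/2 = 1.446 mol, so m = 1.446 × 112.41 = 162.5 g.
Volume = m/ρ = 162.5 / 8.65 = 18.79 cm³.
Thickness = V/A = 18.79 / 341 = 0.0551 cm = 551 μm.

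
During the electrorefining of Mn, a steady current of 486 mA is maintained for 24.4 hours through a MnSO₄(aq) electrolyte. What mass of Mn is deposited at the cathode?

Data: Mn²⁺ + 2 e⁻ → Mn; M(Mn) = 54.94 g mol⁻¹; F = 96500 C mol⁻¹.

12.2 g

Q = I·t = 0.4860 A × 87840 s = 42690 C.
n(e⁻) = Q/F = 42690 / 96500 = 0.4424 mol.
Mn²⁺ + 2 e⁻ → Mn, so n(Mn) = n(e⁻)/2 = 0.2212 mol.
m = n·M = 0.2212 × 54.94 = 12.2 g.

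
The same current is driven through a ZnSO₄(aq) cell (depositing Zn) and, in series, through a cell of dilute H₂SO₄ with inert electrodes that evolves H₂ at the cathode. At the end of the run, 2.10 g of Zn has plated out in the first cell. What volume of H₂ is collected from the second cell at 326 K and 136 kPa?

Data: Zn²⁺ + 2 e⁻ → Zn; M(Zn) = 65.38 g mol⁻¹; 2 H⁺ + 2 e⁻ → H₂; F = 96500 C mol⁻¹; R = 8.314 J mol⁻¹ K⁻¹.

n(Zn) = 2.10 / 65.38 = 0.03212 mol, so n(e⁻) = 2 × 0.03212 = 0.06424 mol.
The cells are in series, so the same 0.06424 mol of electrons passes through the second cell.
2 H⁺ + 2 e⁻ → H₂ — 2 mol e⁻ per mol H₂, so n(H₂) = 0.06424/2 = 0.03212 mol.
V = nRT/P = (0.03212 × 8.314 × 326) / (136 × 10³) = 6.40 × 10⁻⁴ m³ = 0.640 L.

0.640 L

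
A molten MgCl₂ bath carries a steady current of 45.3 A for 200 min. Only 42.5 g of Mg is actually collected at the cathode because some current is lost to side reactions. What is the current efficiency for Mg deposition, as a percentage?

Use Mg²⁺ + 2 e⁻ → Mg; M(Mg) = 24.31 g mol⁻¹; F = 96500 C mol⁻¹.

Q = I·t = 45.30 × 12000 = 543600 C; n(e⁻) = 543600/96500 = 5.633 mol.
Theoretical n(Mg) = n(e⁻)/2 = 2.817 mol, i.e. m_theo = 2.817 × 24.31 = 68.47 g.
Efficiency = m_actual / m_theo = 42.5 / 68.47 = 62.1 %.

62.1 %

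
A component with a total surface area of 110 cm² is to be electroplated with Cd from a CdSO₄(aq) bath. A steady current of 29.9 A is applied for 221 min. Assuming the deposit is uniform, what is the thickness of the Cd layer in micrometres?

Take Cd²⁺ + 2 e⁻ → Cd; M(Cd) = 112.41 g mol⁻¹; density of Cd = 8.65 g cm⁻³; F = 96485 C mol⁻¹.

2430 μm

Q = I·t = 29.90 × 13260 = 396500 C; n(e⁻) = 4.109 mol.
n(Cd) = n(e⁻)/2 = 2.055 mol, so m = 2.055 × 112.41 = 231.0 g.
Volume = m/ρ = 231.0 / 8.65 = 26.70 cm³.
Thickness = V/A = 26.70 / 110 = 0.243 cm = 2430 μm.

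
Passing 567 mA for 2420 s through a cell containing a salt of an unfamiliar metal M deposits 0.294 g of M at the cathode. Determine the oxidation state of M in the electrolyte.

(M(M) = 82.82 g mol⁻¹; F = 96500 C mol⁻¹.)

+4

Q = I·t = 0.5670 A × 2420.0 s = 1372 C, so n(e⁻) = 1372/96500 = 0.01422 mol.
n(M) deposited = 0.294 / 82.82 = 0.003550 mol.
Electrons per atom = n(e⁻)/n(M) = 0.01422 / 0.003550 = 4.01 ≈ 4, so the ion is M⁴⁺.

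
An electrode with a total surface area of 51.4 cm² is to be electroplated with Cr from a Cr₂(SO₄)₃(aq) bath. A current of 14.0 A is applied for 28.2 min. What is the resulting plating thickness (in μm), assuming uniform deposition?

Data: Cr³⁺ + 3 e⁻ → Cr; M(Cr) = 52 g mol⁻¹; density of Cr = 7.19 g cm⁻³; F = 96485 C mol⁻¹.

Q = I·t = 14.00 × 1692.0 = 23690 C; n(e⁻) = 0.2455 mol.
n(Cr) = n(e⁻)/3 = 0.08184 mol, so m = 0.08184 × 52 = 4.256 g.
Volume = m/ρ = 4.256 / 7.19 = 0.5919 cm³.
Thickness = V/A = 0.5919 / 51.4 = 0.0115 cm = 115 μm.

115 μm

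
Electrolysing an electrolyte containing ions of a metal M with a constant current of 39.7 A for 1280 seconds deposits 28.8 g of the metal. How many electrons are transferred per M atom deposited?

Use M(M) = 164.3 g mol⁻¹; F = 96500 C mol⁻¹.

Q = I·t = 39.70 A × 1280.0 s = 50820 C, so n(e⁻) = 50820/96500 = 0.5266 mol.
n(M) deposited = 28.8 / 164.3 = 0.1753 mol.
Electrons per atom = n(e⁻)/n(M) = 0.5266 / 0.1753 = 3.00 ≈ 3, so the ion is M³⁺.

3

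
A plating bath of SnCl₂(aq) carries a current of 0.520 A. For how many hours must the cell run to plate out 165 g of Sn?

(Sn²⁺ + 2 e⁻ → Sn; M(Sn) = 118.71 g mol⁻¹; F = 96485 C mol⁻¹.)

n(Sn) = m/M = 165 / 118.71 = 1.390 mol.
Each Sn atom requires 2 electrons, so n(e⁻) = 2 × 1.390 = 2.780 mol.
Q = n(e⁻)·F = 2.780 × 96485 = 268200 C.
t = Q/I = 268200 / 0.5200 A = 515800 s = 143 h.

143 h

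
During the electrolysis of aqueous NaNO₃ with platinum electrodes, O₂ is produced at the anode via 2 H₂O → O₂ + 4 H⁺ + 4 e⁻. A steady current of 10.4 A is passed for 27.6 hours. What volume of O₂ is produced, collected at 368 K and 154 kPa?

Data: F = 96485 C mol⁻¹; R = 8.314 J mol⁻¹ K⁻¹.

53.2 L

Q = I·t = 10.40 A × 99360 s = 1033000 C.
n(e⁻) = Q/F = 1033000 / 96485 = 10.71 mol.
4 electrons are transferred per O₂ molecule, so n(O₂) = 10.71 / 4 = 2.677 mol.
V = nRT/P = (2.677 × 8.314 × 368) / (154 × 10³ Pa) = 0.0532 m³ = 53.2 L.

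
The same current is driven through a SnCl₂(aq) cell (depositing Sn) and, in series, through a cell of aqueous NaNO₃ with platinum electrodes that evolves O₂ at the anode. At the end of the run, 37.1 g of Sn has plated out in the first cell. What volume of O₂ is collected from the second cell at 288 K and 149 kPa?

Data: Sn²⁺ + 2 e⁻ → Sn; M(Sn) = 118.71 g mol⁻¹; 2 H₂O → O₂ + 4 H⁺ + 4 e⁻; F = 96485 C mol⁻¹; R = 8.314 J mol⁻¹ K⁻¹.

n(Sn) = 37.1 / 118.71 = 0.3125 mol, so n(e⁻) = 2 × 0.3125 = 0.6251 mol.
The cells are in series, so the same 0.6251 mol of electrons passes through the second cell.
2 H₂O → O₂ + 4 H⁺ + 4 e⁻ — 4 mol e⁻ per mol O₂, so n(O₂) = 0.6251/4 = 0.1563 mol.
V = nRT/P = (0.1563 × 8.314 × 288) / (149 × 10³) = 0.00251 m³ = 2.51 L.

2.51 L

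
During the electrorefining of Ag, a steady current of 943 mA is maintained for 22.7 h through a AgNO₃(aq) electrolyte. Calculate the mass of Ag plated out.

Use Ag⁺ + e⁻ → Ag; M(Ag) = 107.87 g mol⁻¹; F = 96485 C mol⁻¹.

86.2 g

Q = I·t = 0.9430 A × 81720 s = 77060 C.
n(e⁻) = Q/F = 77060 / 96485 = 0.7987 mol.
Ag⁺ + e⁻ → Ag, so n(Ag) = n(e⁻)/1 = 0.7987 mol.
m = n·M = 0.7987 × 107.87 = 86.2 g.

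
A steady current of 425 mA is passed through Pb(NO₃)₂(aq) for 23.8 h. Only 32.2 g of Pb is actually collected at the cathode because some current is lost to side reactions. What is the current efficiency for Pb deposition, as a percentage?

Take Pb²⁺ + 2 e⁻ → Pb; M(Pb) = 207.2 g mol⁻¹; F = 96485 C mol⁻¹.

Q = I·t = 0.4250 × 85680 = 36410 C; n(e⁻) = 36410/96485 = 0.3774 mol.
Theoretical n(Pb) = n(e⁻)/2 = 0.1887 mol, i.e. m_theo = 0.1887 × 207.2 = 39.10 g.
Efficiency = m_actual / m_theo = 32.2 / 39.10 = 82.4 %.

82.4 %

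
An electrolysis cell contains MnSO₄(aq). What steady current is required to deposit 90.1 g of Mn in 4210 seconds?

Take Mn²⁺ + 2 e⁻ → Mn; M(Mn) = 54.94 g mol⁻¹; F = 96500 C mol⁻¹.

75.2 A

n(Mn) = 90.1 / 54.94 = 1.640 mol.
n(e⁻) = 2 × 1.640 = 3.280 mol.
Q = n(e⁻)·F = 3.280 × 96500 = 316500 C.
I = Q/t = 316500 / 4210.0 s = 75.2 A.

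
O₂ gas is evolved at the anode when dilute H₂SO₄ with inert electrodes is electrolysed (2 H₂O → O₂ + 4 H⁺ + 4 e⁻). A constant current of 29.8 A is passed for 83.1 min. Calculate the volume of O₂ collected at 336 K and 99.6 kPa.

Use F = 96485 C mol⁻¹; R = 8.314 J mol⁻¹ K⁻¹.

Q = I·t = 29.80 A × 4986.0 s = 148600 C.
n(e⁻) = Q/F = 148600 / 96485 = 1.540 mol.
4 electrons are transferred per O₂ molecule, so n(O₂) = 1.540 / 4 = 0.3850 mol.
V = nRT/P = (0.3850 × 8.314 × 336) / (99.6 × 10³ Pa) = 0.0108 m³ = 10.8 L.

10.8 L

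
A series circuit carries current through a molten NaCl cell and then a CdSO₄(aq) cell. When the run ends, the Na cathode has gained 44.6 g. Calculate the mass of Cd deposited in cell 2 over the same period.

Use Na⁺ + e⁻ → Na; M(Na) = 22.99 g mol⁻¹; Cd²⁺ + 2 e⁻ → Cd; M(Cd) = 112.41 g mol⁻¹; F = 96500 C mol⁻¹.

109 g

n(Na) = 44.6 / 22.99 = 1.940 mol.
Since Na⁺ + e⁻ → Na, n(e⁻) passed = 1 × 1.940 = 1.940 mol.
Cells in series carry the same charge, so the same 1.940 mol of electrons passes through cell 2.
Cd²⁺ + 2 e⁻ → Cd, so n(Cd) = 1.940 / 2 = 0.9700 mol.
m(Cd) = 0.9700 × 112.41 = 109 g.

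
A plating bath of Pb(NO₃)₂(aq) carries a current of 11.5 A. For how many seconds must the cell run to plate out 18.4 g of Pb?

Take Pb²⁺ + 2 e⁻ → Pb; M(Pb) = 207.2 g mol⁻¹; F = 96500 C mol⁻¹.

1490 s

n(Pb) = m/M = 18.4 / 207.2 = 0.08880 mol.
Each Pb atom requires 2 electrons, so n(e⁻) = 2 × 0.08880 = 0.1776 mol.
Q = n(e⁻)·F = 0.1776 × 96500 = 17140 C.
t = Q/I = 17140 / 11.50 A = 1490 s.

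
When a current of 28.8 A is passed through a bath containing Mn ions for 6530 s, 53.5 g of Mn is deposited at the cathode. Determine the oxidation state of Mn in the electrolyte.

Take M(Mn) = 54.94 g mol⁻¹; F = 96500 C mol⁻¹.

+2

Q = I·t = 28.80 A × 6530.0 s = 188100 C, so n(e⁻) = 188100/96500 = 1.949 mol.
n(Mn) deposited = 53.5 / 54.94 = 0.9738 mol.
Electrons per atom = n(e⁻)/n(Mn) = 1.949 / 0.9738 = 2.00 ≈ 2, so the ion is Mn²⁺.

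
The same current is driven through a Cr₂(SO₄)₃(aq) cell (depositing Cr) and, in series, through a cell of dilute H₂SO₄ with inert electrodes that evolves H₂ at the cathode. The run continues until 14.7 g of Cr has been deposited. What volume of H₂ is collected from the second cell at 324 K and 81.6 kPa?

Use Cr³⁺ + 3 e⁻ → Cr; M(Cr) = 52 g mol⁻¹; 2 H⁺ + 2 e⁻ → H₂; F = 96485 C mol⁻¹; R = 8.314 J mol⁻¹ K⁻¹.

n(Cr) = 14.7 / 52 = 0.2827 mol, so n(e⁻) = 3 × 0.2827 = 0.8481 mol.
The cells are in series, so the same 0.8481 mol of electrons passes through the second cell.
2 H⁺ + 2 e⁻ → H₂ — 2 mol e⁻ per mol H₂, so n(H₂) = 0.8481/2 = 0.4240 mol.
V = nRT/P = (0.4240 × 8.314 × 324) / (81.6 × 10³) = 0.0140 m³ = 14.0 L.

14.0 L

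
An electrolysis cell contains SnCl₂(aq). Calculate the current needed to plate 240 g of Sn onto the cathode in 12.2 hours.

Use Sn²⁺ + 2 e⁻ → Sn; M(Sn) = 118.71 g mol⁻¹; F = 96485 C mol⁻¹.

8.88 A

n(Sn) = 240 / 118.71 = 2.022 mol.
n(e⁻) = 2 × 2.022 = 4.043 mol.
Q = n(e⁻)·F = 4.043 × 96485 = 390100 C.
I = Q/t = 390100 / 43920 s = 8.88 A.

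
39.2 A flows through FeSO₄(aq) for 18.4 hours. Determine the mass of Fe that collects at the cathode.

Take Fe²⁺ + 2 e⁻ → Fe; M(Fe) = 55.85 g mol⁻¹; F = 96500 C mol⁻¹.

Q = I·t = 39.20 A × 66240 s = 2597000 C.
n(e⁻) = Q/F = 2597000 / 96500 = 26.91 mol.
Fe²⁺ + 2 e⁻ → Fe, so n(Fe) = n(e⁻)/2 = 13.45 mol.
m = n·M = 13.45 × 55.85 = 751 g.

751 g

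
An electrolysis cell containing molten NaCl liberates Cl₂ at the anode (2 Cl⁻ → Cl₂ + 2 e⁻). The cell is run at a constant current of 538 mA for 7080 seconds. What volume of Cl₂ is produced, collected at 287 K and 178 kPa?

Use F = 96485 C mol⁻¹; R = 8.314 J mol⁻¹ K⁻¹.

0.265 L

Q = I·t = 0.5380 A × 7080.0 s = 3809 C.
n(e⁻) = Q/F = 3809 / 96485 = 0.03948 mol.
2 electrons are transferred per Cl₂ molecule, so n(Cl₂) = 0.03948 / 2 = 0.01974 mol.
V = nRT/P = (0.01974 × 8.314 × 287) / (178 × 10³ Pa) = 2.65 × 10⁻⁴ m³ = 0.265 L.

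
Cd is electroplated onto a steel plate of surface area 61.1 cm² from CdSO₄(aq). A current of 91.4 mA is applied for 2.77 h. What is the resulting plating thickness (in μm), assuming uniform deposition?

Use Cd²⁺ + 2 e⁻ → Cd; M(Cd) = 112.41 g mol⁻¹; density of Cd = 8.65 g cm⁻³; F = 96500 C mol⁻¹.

10.0 μm

Q = I·t = 0.09140 × 9972.0 = 911.4 C; n(e⁻) = 0.009445 mol.
n(Cd) = n(e⁻)/2 = 0.004722 mol, so m = 0.004722 × 112.41 = 0.5309 g.
Volume = m/ρ = 0.5309 / 8.65 = 0.06137 cm³.
Thickness = V/A = 0.06137 / 61.1 = 0.00100 cm = 10.0 μm.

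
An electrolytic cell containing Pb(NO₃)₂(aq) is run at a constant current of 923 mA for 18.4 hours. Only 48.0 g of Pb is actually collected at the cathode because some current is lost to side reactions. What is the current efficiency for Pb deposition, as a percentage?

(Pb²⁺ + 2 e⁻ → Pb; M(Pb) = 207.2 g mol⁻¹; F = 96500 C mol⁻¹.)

Q = I·t = 0.9230 × 66240 = 61140 C; n(e⁻) = 61140/96500 = 0.6336 mol.
Theoretical n(Pb) = n(e⁻)/2 = 0.3168 mol, i.e. m_theo = 0.3168 × 207.2 = 65.64 g.
Efficiency = m_actual / m_theo = 48.0 / 65.64 = 73.1 %.

73.1 %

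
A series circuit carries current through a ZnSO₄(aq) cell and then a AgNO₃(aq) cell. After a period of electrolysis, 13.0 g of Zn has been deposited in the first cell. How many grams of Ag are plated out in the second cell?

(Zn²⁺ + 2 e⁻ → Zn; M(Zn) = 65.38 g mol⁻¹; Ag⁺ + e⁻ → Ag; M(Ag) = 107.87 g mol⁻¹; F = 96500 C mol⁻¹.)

n(Zn) = 13.0 / 65.38 = 0.1988 mol.
Since Zn²⁺ + 2 e⁻ → Zn, n(e⁻) passed = 2 × 0.1988 = 0.3977 mol.
Cells in series carry the same charge, so the same 0.3977 mol of electrons passes through cell 2.
Ag⁺ + e⁻ → Ag, so n(Ag) = 0.3977 / 1 = 0.3977 mol.
m(Ag) = 0.3977 × 107.87 = 42.9 g.

42.9 g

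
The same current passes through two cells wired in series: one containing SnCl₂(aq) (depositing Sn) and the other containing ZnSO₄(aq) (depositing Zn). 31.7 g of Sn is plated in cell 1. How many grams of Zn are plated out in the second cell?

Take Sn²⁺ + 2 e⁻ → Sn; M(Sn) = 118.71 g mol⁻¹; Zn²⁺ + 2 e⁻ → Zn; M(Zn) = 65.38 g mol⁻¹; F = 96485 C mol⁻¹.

17.5 g

n(Sn) = 31.7 / 118.71 = 0.2670 mol.
Since Sn²⁺ + 2 e⁻ → Sn, n(e⁻) passed = 2 × 0.2670 = 0.5341 mol.
Cells in series carry the same charge, so the same 0.5341 mol of electrons passes through cell 2.
Zn²⁺ + 2 e⁻ → Zn, so n(Zn) = 0.5341 / 2 = 0.2670 mol.
m(Zn) = 0.2670 × 65.38 = 17.5 g.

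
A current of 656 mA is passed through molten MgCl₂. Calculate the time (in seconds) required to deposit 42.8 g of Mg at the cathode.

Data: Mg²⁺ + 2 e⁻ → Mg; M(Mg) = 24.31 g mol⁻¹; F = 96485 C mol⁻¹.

5.18 × 10⁵ s

n(Mg) = m/M = 42.8 / 24.31 = 1.761 mol.
Each Mg atom requires 2 electrons, so n(e⁻) = 2 × 1.761 = 3.521 mol.
Q = n(e⁻)·F = 3.521 × 96485 = 339700 C.
t = Q/I = 339700 / 0.6560 A = 517900 s.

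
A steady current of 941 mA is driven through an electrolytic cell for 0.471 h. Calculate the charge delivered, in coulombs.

1600 C

Q = I·t = 0.9410 A × 1695.6 s = 1600 C.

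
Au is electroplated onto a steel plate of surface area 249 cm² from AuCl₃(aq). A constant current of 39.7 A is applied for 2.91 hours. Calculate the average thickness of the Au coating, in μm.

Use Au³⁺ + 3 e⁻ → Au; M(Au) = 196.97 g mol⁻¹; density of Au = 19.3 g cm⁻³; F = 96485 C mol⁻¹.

Q = I·t = 39.70 × 10476 = 415900 C; n(e⁻) = 4.310 mol.
n(Au) = n(e⁻)/3 = 1.437 mol, so m = 1.437 × 196.97 = 283.0 g.
Volume = m/ρ = 283.0 / 19.3 = 14.66 cm³.
Thickness = V/A = 14.66 / 249 = 0.0589 cm = 589 μm.

589 μm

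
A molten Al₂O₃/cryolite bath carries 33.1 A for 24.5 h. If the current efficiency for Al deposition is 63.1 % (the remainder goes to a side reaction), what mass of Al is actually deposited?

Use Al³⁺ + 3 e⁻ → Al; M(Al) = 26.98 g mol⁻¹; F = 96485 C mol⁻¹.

Q = I·t = 33.10 × 88200 = 2919000 C.
n(e⁻) = 2919000/96485 = 30.26 mol; theoretically n(Al) = 30.26/3 = 10.09 mol, m_theo = 272.1 g.
At 63.1 % efficiency, m_actual = 0.631 × 272.1 = 172 g.

172 g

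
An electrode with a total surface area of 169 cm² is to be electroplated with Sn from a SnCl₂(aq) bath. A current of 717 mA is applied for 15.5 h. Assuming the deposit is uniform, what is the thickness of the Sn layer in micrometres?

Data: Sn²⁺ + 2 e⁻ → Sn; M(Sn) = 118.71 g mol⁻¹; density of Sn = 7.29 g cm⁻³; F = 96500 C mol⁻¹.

Q = I·t = 0.7170 × 55800 = 40010 C; n(e⁻) = 0.4146 mol.
n(Sn) = n(e⁻)/2 = 0.2073 mol, so m = 0.2073 × 118.71 = 24.61 g.
Volume = m/ρ = 24.61 / 7.29 = 3.376 cm³.
Thickness = V/A = 3.376 / 169 = 0.0200 cm = 200 μm.

200 μm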